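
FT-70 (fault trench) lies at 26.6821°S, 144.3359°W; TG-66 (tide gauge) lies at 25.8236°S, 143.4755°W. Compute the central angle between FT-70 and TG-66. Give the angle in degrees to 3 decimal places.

Δφ = 0.8585°,  Δλ = 0.8604°
a = sin²(Δφ/2) + cos φ₁ cos φ₂ sin²(Δλ/2) = 0.000101
c = 2·arcsin(√a) = 0.020147 rad = 1.1543°

1.154°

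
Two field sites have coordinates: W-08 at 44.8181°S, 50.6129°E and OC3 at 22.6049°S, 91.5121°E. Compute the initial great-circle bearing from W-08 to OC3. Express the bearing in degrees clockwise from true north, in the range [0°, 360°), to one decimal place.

70.1°

Δλ = 40.8992°
y = sin Δλ · cos φ₂ = 0.604432
x = cos φ₁ sin φ₂ − sin φ₁ cos φ₂ cos Δλ = 0.219192
θ = atan2(y, x) = 70.0673° → 70.0673° (mod 360°)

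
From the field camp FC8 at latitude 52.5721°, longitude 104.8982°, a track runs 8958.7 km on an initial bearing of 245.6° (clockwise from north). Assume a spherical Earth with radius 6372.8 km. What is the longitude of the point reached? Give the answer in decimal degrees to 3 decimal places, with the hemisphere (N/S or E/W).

40.136°E

δ = d/R = 8958.7/6372.8 = 1.405771 rad
φ₂ = arcsin(sin φ₁ cos δ + cos φ₁ sin δ cos θ)
   = arcsin(0.79412·0.16428 + 0.60776·0.98641·-0.41310) = -6.73071°
λ₂ = λ₁ + atan2(sin θ sin δ cos φ₁, cos δ − sin φ₁ sin φ₂) = 40.13606°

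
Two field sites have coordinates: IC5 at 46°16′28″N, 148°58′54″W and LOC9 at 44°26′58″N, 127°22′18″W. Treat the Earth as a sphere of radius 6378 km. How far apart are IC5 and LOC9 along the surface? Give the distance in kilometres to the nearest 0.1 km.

IC5: φ = +46.27444°, λ = -148.98167°
LOC9: φ = +44.44944°, λ = -127.37167°
Δφ = -1.8250°,  Δλ = 21.6100°
a = sin²(Δφ/2) + cos φ₁ cos φ₂ sin²(Δλ/2) = 0.017595
c = 2·arcsin(√a) = 0.266074 rad = 15.2449°
d = R·c = 6378 × 0.266074 = 1697.0 km

1697.0 km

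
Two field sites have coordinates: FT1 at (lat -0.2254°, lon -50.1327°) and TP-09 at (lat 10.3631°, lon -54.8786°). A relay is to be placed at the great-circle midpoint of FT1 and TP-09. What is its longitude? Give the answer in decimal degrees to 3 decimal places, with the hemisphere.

52.486°W

Bx = cos φ₂ cos Δλ = 0.980315,  By = cos φ₂ sin Δλ = -0.081387
φₘ = atan2(sin φ₁ + sin φ₂, √((cos φ₁ + Bx)² + By²)) = 5.07318°
λₘ = λ₁ + atan2(By, cos φ₁ + Bx) = -52.48613°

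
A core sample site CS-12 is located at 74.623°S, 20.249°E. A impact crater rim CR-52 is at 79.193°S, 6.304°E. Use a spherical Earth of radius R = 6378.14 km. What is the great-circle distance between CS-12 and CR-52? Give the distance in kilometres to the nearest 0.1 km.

615.0 km

Δφ = -4.5700°,  Δλ = -13.9450°
a = sin²(Δφ/2) + cos φ₁ cos φ₂ sin²(Δλ/2) = 0.002322
c = 2·arcsin(√a) = 0.096418 rad = 5.5244°
d = R·c = 6378.14 × 0.096418 = 615.0 km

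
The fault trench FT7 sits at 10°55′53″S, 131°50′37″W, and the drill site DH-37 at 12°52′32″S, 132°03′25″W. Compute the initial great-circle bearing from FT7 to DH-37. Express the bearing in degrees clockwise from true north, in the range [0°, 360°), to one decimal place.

FT7: φ = -10.93139°, λ = -131.84361°
DH-37: φ = -12.87556°, λ = -132.05694°
Δλ = -0.2133°
y = sin Δλ · cos φ₂ = -0.003630
x = cos φ₁ sin φ₂ − sin φ₁ cos φ₂ cos Δλ = -0.033927
θ = atan2(y, x) = -173.8933° → 186.1067° (mod 360°)

186.1°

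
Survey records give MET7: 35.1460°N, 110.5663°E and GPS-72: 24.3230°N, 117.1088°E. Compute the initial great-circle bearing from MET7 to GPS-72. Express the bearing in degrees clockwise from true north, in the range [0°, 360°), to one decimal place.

150.6°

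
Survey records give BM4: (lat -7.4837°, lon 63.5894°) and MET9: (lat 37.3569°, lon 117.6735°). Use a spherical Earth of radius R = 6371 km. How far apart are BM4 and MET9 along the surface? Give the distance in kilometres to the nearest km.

7502 km

Δφ = 44.8406°,  Δλ = 54.0841°
a = sin²(Δφ/2) + cos φ₁ cos φ₂ sin²(Δλ/2) = 0.308366
c = 2·arcsin(√a) = 1.177464 rad = 67.4637°
d = R·c = 6371 × 1.177464 = 7501.6 km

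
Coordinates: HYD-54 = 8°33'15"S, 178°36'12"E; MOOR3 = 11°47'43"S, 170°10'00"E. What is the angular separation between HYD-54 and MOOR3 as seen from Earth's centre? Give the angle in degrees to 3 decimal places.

8.913°

HYD-54: φ = -8.55417°, λ = +178.60333°
MOOR3: φ = -11.79528°, λ = +170.16667°
Δφ = -3.2411°,  Δλ = -8.4367°
a = sin²(Δφ/2) + cos φ₁ cos φ₂ sin²(Δλ/2) = 0.006037
c = 2·arcsin(√a) = 0.155557 rad = 8.9127°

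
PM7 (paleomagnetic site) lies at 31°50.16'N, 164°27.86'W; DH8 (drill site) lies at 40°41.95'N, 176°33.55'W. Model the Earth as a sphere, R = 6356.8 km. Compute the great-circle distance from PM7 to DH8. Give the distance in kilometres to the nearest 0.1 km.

PM7: φ = +31.83600°, λ = -164.46433°
DH8: φ = +40.69917°, λ = -176.55917°
Δφ = 8.8632°,  Δλ = -12.0948°
a = sin²(Δφ/2) + cos φ₁ cos φ₂ sin²(Δλ/2) = 0.013119
c = 2·arcsin(√a) = 0.229582 rad = 13.1541°
d = R·c = 6356.8 × 0.229582 = 1459.4 km

1459.4 km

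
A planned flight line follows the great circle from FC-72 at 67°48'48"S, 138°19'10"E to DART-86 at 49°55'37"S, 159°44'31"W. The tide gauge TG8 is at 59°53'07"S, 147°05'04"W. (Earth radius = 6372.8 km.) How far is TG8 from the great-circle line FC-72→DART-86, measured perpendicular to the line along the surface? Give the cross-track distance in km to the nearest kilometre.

FC-72: φ = -67.81333°, λ = +138.31944°
DART-86: φ = -49.92694°, λ = -159.74194°
TG8: φ = -59.88528°, λ = -147.08444°
δ₁₃ = central angle FC-72→TG8 = 0.552335 rad  (haversine)
θ₁₃ = bearing FC-72→TG8 = 112.792°,  θ₁₂ = bearing FC-72→DART-86 = 90.863°
dₓₜ = R·arcsin(sin δ₁₃ · sin(θ₁₃ − θ₁₂)) = 6372.8·arcsin(0.52468·sin(21.929°)) = 1256.857 km
|dₓₜ| = 1256.857 km

1257 km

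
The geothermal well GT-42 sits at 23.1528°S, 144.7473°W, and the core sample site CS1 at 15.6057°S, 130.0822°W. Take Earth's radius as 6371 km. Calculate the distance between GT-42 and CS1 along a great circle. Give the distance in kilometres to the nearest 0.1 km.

Δφ = 7.5471°,  Δλ = 14.6651°
a = sin²(Δφ/2) + cos φ₁ cos φ₂ sin²(Δλ/2) = 0.018756
c = 2·arcsin(√a) = 0.274771 rad = 15.7432°
d = R·c = 6371 × 0.274771 = 1750.6 km

1750.6 km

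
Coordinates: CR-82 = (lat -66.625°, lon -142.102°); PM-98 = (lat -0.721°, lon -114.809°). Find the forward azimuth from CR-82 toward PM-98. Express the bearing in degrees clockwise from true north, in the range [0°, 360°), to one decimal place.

29.5°

Δλ = 27.2930°
y = sin Δλ · cos φ₂ = 0.458505
x = cos φ₁ sin φ₂ − sin φ₁ cos φ₂ cos Δλ = 0.810681
θ = atan2(y, x) = 29.4916° → 29.4916° (mod 360°)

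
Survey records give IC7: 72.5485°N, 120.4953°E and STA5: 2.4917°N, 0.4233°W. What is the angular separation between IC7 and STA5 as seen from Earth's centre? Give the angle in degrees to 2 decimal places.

96.46°

Δφ = -70.0568°,  Δλ = -120.9186°
a = sin²(Δφ/2) + cos φ₁ cos φ₂ sin²(Δλ/2) = 0.556237
c = 2·arcsin(√a) = 1.683509 rad = 96.4580°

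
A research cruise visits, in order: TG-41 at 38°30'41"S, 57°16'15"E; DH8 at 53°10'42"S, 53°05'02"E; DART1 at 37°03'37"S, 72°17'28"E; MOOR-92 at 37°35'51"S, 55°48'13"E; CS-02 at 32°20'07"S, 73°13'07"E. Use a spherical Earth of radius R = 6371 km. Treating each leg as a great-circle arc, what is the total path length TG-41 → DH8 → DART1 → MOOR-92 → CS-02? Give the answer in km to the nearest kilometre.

TG-41: φ = -38.51139°, λ = +57.27083°
DH8: φ = -53.17833°, λ = +53.08389°
DART1: φ = -37.06028°, λ = +72.29111°
MOOR-92: φ = -37.59750°, λ = +55.80361°
CS-02: φ = -32.33528°, λ = +73.21861°
TG-41→DH8: c = 0.260884 rad, d = 1662.09 km
DH8→DART1: c = 0.365153 rad, d = 2326.39 km
DART1→MOOR-92: c = 0.228717 rad, d = 1457.15 km
MOOR-92→CS-02: c = 0.264975 rad, d = 1688.16 km
Total = 1662.09 + 2326.39 + 1457.15 + 1688.16 = 7133.79 km

7134 km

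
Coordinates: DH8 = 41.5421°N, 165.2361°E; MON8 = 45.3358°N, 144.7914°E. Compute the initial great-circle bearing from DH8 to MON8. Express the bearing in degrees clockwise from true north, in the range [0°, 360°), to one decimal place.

291.3°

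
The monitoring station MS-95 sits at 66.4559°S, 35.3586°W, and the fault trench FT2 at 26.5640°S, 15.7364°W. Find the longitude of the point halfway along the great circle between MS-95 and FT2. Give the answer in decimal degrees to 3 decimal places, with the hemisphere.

21.763°W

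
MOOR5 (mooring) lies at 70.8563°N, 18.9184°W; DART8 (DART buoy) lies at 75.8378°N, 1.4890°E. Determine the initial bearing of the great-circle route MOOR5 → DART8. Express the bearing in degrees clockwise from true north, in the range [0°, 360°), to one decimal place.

40.1°

Δλ = 20.4074°
y = sin Δλ · cos φ₂ = 0.085314
x = cos φ₁ sin φ₂ − sin φ₁ cos φ₂ cos Δλ = 0.101341
θ = atan2(y, x) = 40.0924° → 40.0924° (mod 360°)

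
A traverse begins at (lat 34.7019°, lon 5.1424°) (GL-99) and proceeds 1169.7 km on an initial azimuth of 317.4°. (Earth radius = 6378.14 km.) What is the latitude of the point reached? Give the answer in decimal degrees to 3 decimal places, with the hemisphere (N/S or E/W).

42.076°N

δ = d/R = 1169.7/6378.14 = 0.183392 rad
φ₂ = arcsin(sin φ₁ cos δ + cos φ₁ sin δ cos θ)
   = arcsin(0.56931·0.98323 + 0.82213·0.18237·0.73610) = 42.07641°
λ₂ = λ₁ + atan2(sin θ sin δ cos φ₁, cos δ − sin φ₁ sin φ₂) = -4.43056°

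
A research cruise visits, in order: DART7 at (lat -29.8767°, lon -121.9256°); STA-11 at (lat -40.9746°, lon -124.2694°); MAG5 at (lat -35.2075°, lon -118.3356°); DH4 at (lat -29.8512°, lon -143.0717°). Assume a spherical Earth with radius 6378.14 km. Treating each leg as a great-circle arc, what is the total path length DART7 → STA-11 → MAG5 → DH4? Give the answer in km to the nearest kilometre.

4469 km

DART7→STA-11: c = 0.196520 rad, d = 1253.43 km
STA-11→MAG5: c = 0.129448 rad, d = 825.64 km
MAG5→DH4: c = 0.374720 rad, d = 2390.02 km
Total = 1253.43 + 825.64 + 2390.02 = 4469.09 km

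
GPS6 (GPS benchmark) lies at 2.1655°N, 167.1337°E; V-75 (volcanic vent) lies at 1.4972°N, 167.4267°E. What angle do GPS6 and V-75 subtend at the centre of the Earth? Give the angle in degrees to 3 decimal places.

Δφ = -0.6683°,  Δλ = 0.2930°
a = sin²(Δφ/2) + cos φ₁ cos φ₂ sin²(Δλ/2) = 0.000041
c = 2·arcsin(√a) = 0.012735 rad = 0.7296°

0.730°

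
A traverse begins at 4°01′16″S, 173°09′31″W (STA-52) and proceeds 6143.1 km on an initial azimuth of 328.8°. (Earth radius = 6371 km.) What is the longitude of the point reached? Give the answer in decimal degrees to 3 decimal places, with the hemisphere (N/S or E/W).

152.283°E

STA-52: φ = -4.02111°, λ = -173.15861°
δ = d/R = 6143.1/6371 = 0.964229 rad
φ₂ = arcsin(sin φ₁ cos δ + cos φ₁ sin δ cos θ)
   = arcsin(-0.07012·0.57005 + 0.99754·0.82161·0.85536) = 41.38160°
λ₂ = λ₁ + atan2(sin θ sin δ cos φ₁, cos δ − sin φ₁ sin φ₂) = 152.28318°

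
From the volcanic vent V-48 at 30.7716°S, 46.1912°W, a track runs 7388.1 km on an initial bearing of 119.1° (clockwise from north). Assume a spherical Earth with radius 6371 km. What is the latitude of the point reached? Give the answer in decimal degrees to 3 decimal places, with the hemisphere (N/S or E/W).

δ = d/R = 7388.1/6371 = 1.159645 rad
φ₂ = arcsin(sin φ₁ cos δ + cos φ₁ sin δ cos θ)
   = arcsin(-0.51162·0.39966 + 0.85921·0.91666·-0.48634) = -35.98100°
λ₂ = λ₁ + atan2(sin θ sin δ cos φ₁, cos δ − sin φ₁ sin φ₂) = 35.61603°

35.981°S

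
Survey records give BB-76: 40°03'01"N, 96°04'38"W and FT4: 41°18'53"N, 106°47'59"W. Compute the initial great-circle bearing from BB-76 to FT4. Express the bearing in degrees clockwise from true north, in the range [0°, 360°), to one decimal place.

BB-76: φ = +40.05028°, λ = -96.07722°
FT4: φ = +41.31472°, λ = -106.79972°
Δλ = -10.7225°
y = sin Δλ · cos φ₂ = -0.139743
x = cos φ₁ sin φ₂ − sin φ₁ cos φ₂ cos Δλ = 0.030505
θ = atan2(y, x) = -77.6857° → 282.3143° (mod 360°)

282.3°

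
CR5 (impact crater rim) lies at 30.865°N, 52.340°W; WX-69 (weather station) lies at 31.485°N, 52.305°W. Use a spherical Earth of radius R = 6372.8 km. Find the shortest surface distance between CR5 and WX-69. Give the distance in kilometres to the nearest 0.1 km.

69.0 km

Δφ = 0.6200°,  Δλ = 0.0350°
a = sin²(Δφ/2) + cos φ₁ cos φ₂ sin²(Δλ/2) = 0.000029
c = 2·arcsin(√a) = 0.010834 rad = 0.6207°
d = R·c = 6372.8 × 0.010834 = 69.0 km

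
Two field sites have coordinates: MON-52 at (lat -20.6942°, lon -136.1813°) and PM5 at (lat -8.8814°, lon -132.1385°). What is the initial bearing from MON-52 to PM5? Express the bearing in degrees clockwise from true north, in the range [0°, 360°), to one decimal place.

18.9°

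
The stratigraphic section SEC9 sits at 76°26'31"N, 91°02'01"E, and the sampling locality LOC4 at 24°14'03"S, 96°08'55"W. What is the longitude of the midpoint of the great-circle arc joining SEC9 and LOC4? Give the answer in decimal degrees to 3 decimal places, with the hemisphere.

98.619°W

SEC9: φ = +76.44194°, λ = +91.03361°
LOC4: φ = -24.23417°, λ = -96.14861°
Bx = cos φ₂ cos Δλ = -0.904721,  By = cos φ₂ sin Δλ = 0.114008
φₘ = atan2(sin φ₁ + sin φ₂, √((cos φ₁ + Bx)² + By²)) = 39.55946°
λₘ = λ₁ + atan2(By, cos φ₁ + Bx) = -98.61928°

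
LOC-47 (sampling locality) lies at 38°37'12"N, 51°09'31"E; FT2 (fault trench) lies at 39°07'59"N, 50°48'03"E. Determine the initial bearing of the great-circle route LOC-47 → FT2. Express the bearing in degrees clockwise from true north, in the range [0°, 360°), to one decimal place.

331.6°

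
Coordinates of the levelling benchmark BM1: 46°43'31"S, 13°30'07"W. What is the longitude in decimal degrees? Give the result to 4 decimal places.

13° + 30′/60 + 7″/3600 = 13 + 0.50000 + 0.00194 = 13.5019°

13.5019°W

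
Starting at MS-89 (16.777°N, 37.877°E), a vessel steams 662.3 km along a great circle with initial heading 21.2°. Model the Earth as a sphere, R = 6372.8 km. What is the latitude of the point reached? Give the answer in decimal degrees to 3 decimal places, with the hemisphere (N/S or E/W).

22.315°N

δ = d/R = 662.3/6372.8 = 0.103926 rad
φ₂ = arcsin(sin φ₁ cos δ + cos φ₁ sin δ cos θ)
   = arcsin(0.28865·0.99460 + 0.95744·0.10374·0.93232) = 22.31459°
λ₂ = λ₁ + atan2(sin θ sin δ cos φ₁, cos δ − sin φ₁ sin φ₂) = 40.20106°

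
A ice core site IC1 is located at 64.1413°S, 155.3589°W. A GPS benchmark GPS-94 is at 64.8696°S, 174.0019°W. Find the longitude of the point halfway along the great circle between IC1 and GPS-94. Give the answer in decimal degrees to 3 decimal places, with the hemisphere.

164.555°W

Bx = cos φ₂ cos Δλ = 0.402396,  By = cos φ₂ sin Δλ = -0.135758
φₘ = atan2(sin φ₁ + sin φ₂, √((cos φ₁ + Bx)² + By²)) = -64.80006°
λₘ = λ₁ + atan2(By, cos φ₁ + Bx) = -164.55505°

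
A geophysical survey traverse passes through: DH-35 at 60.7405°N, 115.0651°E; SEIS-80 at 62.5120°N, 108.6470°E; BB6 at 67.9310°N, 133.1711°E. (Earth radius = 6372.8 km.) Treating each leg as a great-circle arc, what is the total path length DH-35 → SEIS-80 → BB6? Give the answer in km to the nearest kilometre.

DH-35→SEIS-80: c = 0.061521 rad, d = 392.06 km
SEIS-80→BB6: c = 0.200907 rad, d = 1280.34 km
Total = 392.06 + 1280.34 = 1672.40 km

1672 km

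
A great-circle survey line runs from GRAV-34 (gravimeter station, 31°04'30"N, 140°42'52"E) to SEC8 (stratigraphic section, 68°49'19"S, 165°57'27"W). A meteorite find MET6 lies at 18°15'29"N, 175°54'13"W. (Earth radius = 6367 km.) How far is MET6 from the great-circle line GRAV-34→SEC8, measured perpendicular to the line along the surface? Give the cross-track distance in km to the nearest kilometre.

4056 km

GRAV-34: φ = +31.07500°, λ = +140.71444°
SEC8: φ = -68.82194°, λ = -165.95750°
MET6: φ = +18.25806°, λ = -175.90361°
δ₁₃ = central angle GRAV-34→MET6 = 0.718395 rad  (haversine)
θ₁₃ = bearing GRAV-34→MET6 = 97.676°,  θ₁₂ = bearing GRAV-34→SEC8 = 162.338°
dₓₜ = R·arcsin(sin δ₁₃ · sin(θ₁₃ − θ₁₂)) = 6367·arcsin(0.65818·sin(-64.661°)) = -4056.338 km
|dₓₜ| = 4056.338 km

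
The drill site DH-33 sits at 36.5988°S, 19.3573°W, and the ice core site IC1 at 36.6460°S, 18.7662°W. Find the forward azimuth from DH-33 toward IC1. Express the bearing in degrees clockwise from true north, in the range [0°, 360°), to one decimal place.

Δλ = 0.5911°
y = sin Δλ · cos φ₂ = 0.008277
x = cos φ₁ sin φ₂ − sin φ₁ cos φ₂ cos Δλ = -0.000849
θ = atan2(y, x) = 95.8581° → 95.8581° (mod 360°)

95.9°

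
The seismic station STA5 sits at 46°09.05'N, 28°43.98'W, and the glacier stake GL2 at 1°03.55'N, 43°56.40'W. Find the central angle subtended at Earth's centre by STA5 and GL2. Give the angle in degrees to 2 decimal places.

STA5: φ = +46.15083°, λ = -28.73300°
GL2: φ = +1.05917°, λ = -43.94000°
Δφ = -45.0917°,  Δλ = -15.2070°
a = sin²(Δφ/2) + cos φ₁ cos φ₂ sin²(Δλ/2) = 0.159139
c = 2·arcsin(√a) = 0.820684 rad = 47.0217°

47.02°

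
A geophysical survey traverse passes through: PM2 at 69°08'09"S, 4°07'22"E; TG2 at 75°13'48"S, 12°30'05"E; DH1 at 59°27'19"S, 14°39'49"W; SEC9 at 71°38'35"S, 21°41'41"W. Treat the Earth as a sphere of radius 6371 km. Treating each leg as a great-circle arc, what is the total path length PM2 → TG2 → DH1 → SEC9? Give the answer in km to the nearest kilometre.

4187 km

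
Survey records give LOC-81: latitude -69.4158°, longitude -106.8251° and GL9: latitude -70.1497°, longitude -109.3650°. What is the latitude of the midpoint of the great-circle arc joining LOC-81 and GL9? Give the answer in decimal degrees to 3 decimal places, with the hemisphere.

Bx = cos φ₂ cos Δλ = 0.339230,  By = cos φ₂ sin Δλ = -0.015048
φₘ = atan2(sin φ₁ + sin φ₂, √((cos φ₁ + Bx)² + By²)) = -69.78731°
λₘ = λ₁ + atan2(By, cos φ₁ + Bx) = -108.07296°

69.787°S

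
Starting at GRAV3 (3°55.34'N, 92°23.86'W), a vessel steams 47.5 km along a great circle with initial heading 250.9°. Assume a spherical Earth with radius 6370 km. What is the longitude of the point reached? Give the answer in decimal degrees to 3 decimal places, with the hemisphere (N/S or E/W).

GRAV3: φ = +3.92233°, λ = -92.39767°
δ = d/R = 47.5/6370 = 0.007457 rad
φ₂ = arcsin(sin φ₁ cos δ + cos φ₁ sin δ cos θ)
   = arcsin(0.06840·0.99997 + 0.99766·0.00746·-0.32722) = 3.78243°
λ₂ = λ₁ + atan2(sin θ sin δ cos φ₁, cos δ − sin φ₁ sin φ₂) = -92.80227°

92.802°W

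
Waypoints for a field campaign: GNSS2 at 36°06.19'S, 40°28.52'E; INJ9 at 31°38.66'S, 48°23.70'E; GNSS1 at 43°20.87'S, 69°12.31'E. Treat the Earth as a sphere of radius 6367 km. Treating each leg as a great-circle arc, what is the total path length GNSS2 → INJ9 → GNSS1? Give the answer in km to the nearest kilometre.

3121 km

GNSS2: φ = -36.10317°, λ = +40.47533°
INJ9: φ = -31.64433°, λ = +48.39500°
GNSS1: φ = -43.34783°, λ = +69.20517°
GNSS2→INJ9: c = 0.138581 rad, d = 882.34 km
INJ9→GNSS1: c = 0.351599 rad, d = 2238.63 km
Total = 882.34 + 2238.63 = 3120.97 km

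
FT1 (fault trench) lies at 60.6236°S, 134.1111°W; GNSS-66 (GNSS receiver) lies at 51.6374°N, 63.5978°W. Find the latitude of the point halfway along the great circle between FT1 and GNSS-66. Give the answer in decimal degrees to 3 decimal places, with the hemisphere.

Bx = cos φ₂ cos Δλ = 0.207037,  By = cos φ₂ sin Δλ = 0.585085
φₘ = atan2(sin φ₁ + sin φ₂, √((cos φ₁ + Bx)² + By²)) = -5.47814°
λₘ = λ₁ + atan2(By, cos φ₁ + Bx) = -94.12340°

5.478°S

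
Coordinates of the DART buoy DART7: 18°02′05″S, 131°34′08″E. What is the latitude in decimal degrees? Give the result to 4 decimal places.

18.0347°S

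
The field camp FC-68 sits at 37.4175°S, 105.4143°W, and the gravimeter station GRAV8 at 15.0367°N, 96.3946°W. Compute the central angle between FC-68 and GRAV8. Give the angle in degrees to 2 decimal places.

53.14°

Δφ = 52.4542°,  Δλ = 9.0197°
a = sin²(Δφ/2) + cos φ₁ cos φ₂ sin²(Δλ/2) = 0.200045
c = 2·arcsin(√a) = 0.927407 rad = 53.1365°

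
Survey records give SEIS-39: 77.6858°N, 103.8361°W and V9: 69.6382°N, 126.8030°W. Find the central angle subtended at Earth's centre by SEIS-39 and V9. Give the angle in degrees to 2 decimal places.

Δφ = -8.0476°,  Δλ = -22.9669°
a = sin²(Δφ/2) + cos φ₁ cos φ₂ sin²(Δλ/2) = 0.007865
c = 2·arcsin(√a) = 0.177605 rad = 10.1760°

10.18°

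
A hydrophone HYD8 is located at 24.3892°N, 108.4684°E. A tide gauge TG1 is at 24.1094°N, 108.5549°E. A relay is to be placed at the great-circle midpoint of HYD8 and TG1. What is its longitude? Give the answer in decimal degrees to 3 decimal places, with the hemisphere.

108.512°E

Bx = cos φ₂ cos Δλ = 0.912766,  By = cos φ₂ sin Δλ = 0.001378
φₘ = atan2(sin φ₁ + sin φ₂, √((cos φ₁ + Bx)² + By²)) = 24.24931°
λₘ = λ₁ + atan2(By, cos φ₁ + Bx) = 108.51170°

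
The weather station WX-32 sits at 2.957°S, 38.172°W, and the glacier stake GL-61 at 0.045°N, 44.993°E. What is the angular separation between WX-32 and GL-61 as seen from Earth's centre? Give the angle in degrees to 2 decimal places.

83.18°

Δφ = 3.0020°,  Δλ = 83.1650°
a = sin²(Δφ/2) + cos φ₁ cos φ₂ sin²(Δλ/2) = 0.440594
c = 2·arcsin(√a) = 1.451704 rad = 83.1765°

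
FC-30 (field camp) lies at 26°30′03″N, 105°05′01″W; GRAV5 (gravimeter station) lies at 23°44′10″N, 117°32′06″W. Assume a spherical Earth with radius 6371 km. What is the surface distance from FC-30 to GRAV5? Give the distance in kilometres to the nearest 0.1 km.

FC-30: φ = +26.50083°, λ = -105.08361°
GRAV5: φ = +23.73611°, λ = -117.53500°
Δφ = -2.7647°,  Δλ = -12.4514°
a = sin²(Δφ/2) + cos φ₁ cos φ₂ sin²(Δλ/2) = 0.010216
c = 2·arcsin(√a) = 0.202498 rad = 11.6023°
d = R·c = 6371 × 0.202498 = 1290.1 km

1290.1 km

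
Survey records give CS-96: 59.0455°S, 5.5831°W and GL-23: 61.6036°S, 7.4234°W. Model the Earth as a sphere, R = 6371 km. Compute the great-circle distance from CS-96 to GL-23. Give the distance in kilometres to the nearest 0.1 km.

Δφ = -2.5581°,  Δλ = -1.8403°
a = sin²(Δφ/2) + cos φ₁ cos φ₂ sin²(Δλ/2) = 0.000561
c = 2·arcsin(√a) = 0.047390 rad = 2.7152°
d = R·c = 6371 × 0.047390 = 301.9 km

301.9 km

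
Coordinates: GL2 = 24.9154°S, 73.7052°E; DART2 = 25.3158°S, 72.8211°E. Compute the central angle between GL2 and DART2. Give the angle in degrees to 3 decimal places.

0.895°

Δφ = -0.4004°,  Δλ = -0.8841°
a = sin²(Δφ/2) + cos φ₁ cos φ₂ sin²(Δλ/2) = 0.000061
c = 2·arcsin(√a) = 0.015622 rad = 0.8951°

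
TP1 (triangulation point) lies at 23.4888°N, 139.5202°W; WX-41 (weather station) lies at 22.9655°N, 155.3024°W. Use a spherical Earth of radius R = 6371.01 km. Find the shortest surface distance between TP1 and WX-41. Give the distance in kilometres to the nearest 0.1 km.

Δφ = -0.5233°,  Δλ = -15.7822°
a = sin²(Δφ/2) + cos φ₁ cos φ₂ sin²(Δλ/2) = 0.015938
c = 2·arcsin(√a) = 0.253164 rad = 14.5052°
d = R·c = 6371.01 × 0.253164 = 1612.9 km

1612.9 km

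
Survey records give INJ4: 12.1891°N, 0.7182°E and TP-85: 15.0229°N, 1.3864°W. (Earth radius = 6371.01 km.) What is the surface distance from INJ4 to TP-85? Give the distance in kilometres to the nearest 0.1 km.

388.6 km

Δφ = 2.8338°,  Δλ = -2.1046°
a = sin²(Δφ/2) + cos φ₁ cos φ₂ sin²(Δλ/2) = 0.000930
c = 2·arcsin(√a) = 0.060996 rad = 3.4948°
d = R·c = 6371.01 × 0.060996 = 388.6 km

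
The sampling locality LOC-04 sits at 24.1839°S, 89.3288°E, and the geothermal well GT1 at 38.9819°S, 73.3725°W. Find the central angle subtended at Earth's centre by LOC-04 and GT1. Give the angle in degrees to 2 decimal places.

Δφ = -14.7980°,  Δλ = -162.7013°
a = sin²(Δφ/2) + cos φ₁ cos φ₂ sin²(Δλ/2) = 0.709667
c = 2·arcsin(√a) = 2.003509 rad = 114.7926°

114.79°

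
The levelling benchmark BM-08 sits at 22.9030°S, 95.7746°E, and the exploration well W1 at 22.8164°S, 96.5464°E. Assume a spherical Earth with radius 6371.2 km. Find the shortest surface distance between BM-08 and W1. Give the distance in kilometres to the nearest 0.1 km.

79.7 km

Δφ = 0.0866°,  Δλ = 0.7718°
a = sin²(Δφ/2) + cos φ₁ cos φ₂ sin²(Δλ/2) = 0.000039
c = 2·arcsin(√a) = 0.012504 rad = 0.7164°
d = R·c = 6371.2 × 0.012504 = 79.7 km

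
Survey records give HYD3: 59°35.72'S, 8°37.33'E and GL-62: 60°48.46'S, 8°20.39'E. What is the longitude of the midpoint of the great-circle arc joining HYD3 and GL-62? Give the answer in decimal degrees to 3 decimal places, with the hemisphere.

HYD3: φ = -59.59533°, λ = +8.62217°
GL-62: φ = -60.80767°, λ = +8.33983°
Bx = cos φ₂ cos Δλ = 0.487737,  By = cos φ₂ sin Δλ = -0.002403
φₘ = atan2(sin φ₁ + sin φ₂, √((cos φ₁ + Bx)² + By²)) = -60.20157°
λₘ = λ₁ + atan2(By, cos φ₁ + Bx) = 8.48361°

8.484°E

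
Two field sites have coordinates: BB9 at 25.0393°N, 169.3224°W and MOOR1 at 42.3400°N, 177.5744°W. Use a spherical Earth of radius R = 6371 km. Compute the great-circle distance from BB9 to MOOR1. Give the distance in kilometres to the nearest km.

2067 km

Δφ = 17.3007°,  Δλ = -8.2520°
a = sin²(Δφ/2) + cos φ₁ cos φ₂ sin²(Δλ/2) = 0.026088
c = 2·arcsin(√a) = 0.324459 rad = 18.5901°
d = R·c = 6371 × 0.324459 = 2067.1 km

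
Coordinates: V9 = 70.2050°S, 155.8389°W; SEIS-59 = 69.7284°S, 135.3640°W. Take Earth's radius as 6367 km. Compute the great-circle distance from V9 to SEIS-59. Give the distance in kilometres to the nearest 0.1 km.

Δφ = 0.4766°,  Δλ = 20.4749°
a = sin²(Δφ/2) + cos φ₁ cos φ₂ sin²(Δλ/2) = 0.003724
c = 2·arcsin(√a) = 0.122118 rad = 6.9968°
d = R·c = 6367 × 0.122118 = 777.5 km

777.5 km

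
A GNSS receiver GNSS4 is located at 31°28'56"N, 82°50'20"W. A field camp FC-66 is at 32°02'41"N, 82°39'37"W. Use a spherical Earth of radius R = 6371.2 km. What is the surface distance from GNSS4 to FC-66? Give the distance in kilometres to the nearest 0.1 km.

64.8 km

GNSS4: φ = +31.48222°, λ = -82.83889°
FC-66: φ = +32.04472°, λ = -82.66028°
Δφ = 0.5625°,  Δλ = 0.1786°
a = sin²(Δφ/2) + cos φ₁ cos φ₂ sin²(Δλ/2) = 0.000026
c = 2·arcsin(√a) = 0.010169 rad = 0.5826°
d = R·c = 6371.2 × 0.010169 = 64.8 km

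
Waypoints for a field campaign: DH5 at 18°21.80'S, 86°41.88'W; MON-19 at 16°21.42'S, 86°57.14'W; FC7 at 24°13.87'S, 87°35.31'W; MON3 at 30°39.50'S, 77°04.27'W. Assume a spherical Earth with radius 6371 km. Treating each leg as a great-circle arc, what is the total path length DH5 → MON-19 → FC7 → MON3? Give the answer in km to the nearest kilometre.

DH5: φ = -18.36333°, λ = -86.69800°
MON-19: φ = -16.35700°, λ = -86.95233°
FC7: φ = -24.23117°, λ = -87.58850°
MON3: φ = -30.65833°, λ = -77.07117°
DH5→MON-19: c = 0.035272 rad, d = 224.72 km
MON-19→FC7: c = 0.137823 rad, d = 878.07 km
FC7→MON3: c = 0.197622 rad, d = 1259.05 km
Total = 224.72 + 878.07 + 1259.05 = 2361.84 km

2362 km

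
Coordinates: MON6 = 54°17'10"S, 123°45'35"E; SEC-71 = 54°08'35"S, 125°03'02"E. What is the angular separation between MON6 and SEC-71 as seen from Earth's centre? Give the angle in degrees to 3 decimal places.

0.768°

MON6: φ = -54.28611°, λ = +123.75972°
SEC-71: φ = -54.14306°, λ = +125.05056°
Δφ = 0.1431°,  Δλ = 1.2908°
a = sin²(Δφ/2) + cos φ₁ cos φ₂ sin²(Δλ/2) = 0.000045
c = 2·arcsin(√a) = 0.013408 rad = 0.7682°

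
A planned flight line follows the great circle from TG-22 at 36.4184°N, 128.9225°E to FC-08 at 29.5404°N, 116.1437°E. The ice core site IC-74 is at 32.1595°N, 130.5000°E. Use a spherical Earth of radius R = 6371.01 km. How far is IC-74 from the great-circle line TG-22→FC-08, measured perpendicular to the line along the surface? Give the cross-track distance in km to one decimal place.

485.1 km

δ₁₃ = central angle TG-22→IC-74 = 0.077731 rad  (haversine)
θ₁₃ = bearing TG-22→IC-74 = 162.535°,  θ₁₂ = bearing TG-22→FC-08 = 240.933°
dₓₜ = R·arcsin(sin δ₁₃ · sin(θ₁₃ − θ₁₂)) = 6371.01·arcsin(0.07765·sin(-78.398°)) = -485.086 km
|dₓₜ| = 485.086 km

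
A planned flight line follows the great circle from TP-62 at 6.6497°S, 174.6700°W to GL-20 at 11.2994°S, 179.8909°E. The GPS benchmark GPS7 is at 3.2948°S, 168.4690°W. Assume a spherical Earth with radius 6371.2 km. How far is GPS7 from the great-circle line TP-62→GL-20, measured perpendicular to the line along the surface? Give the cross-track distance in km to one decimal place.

δ₁₃ = central angle TP-62→GPS7 = 0.122680 rad  (haversine)
θ₁₃ = bearing TP-62→GPS7 = 61.791°,  θ₁₂ = bearing TP-62→GL-20 = 228.729°
dₓₜ = R·arcsin(sin δ₁₃ · sin(θ₁₃ − θ₁₂)) = 6371.2·arcsin(0.12237·sin(-166.938°)) = -176.226 km
|dₓₜ| = 176.226 km

176.2 km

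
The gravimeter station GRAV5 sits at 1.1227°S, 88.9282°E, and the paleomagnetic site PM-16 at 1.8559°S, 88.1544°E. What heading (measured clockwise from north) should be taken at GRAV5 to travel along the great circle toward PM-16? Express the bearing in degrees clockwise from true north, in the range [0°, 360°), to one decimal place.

226.5°

Δλ = -0.7738°
y = sin Δλ · cos φ₂ = -0.013498
x = cos φ₁ sin φ₂ − sin φ₁ cos φ₂ cos Δλ = -0.012798
θ = atan2(y, x) = -133.4759° → 226.5241° (mod 360°)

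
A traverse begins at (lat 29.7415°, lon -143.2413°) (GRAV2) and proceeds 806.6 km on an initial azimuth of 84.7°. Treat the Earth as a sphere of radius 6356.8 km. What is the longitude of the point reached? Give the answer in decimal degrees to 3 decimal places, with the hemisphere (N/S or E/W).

134.862°W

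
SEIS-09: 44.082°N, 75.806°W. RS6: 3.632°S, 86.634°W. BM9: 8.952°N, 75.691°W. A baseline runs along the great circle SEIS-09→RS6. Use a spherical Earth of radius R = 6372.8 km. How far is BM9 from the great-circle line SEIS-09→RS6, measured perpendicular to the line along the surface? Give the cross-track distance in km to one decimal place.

930.8 km

δ₁₃ = central angle SEIS-09→BM9 = 0.613137 rad  (haversine)
θ₁₃ = bearing SEIS-09→BM9 = 179.803°,  θ₁₂ = bearing SEIS-09→RS6 = 194.453°
dₓₜ = R·arcsin(sin δ₁₃ · sin(θ₁₃ − θ₁₂)) = 6372.8·arcsin(0.57544·sin(-14.650°)) = -930.770 km
|dₓₜ| = 930.770 km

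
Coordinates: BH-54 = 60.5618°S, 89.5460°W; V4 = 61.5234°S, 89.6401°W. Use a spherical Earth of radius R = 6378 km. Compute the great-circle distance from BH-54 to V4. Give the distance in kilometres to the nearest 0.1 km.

107.2 km

Δφ = -0.9616°,  Δλ = -0.0941°
a = sin²(Δφ/2) + cos φ₁ cos φ₂ sin²(Δλ/2) = 0.000071
c = 2·arcsin(√a) = 0.016802 rad = 0.9627°
d = R·c = 6378 × 0.016802 = 107.2 km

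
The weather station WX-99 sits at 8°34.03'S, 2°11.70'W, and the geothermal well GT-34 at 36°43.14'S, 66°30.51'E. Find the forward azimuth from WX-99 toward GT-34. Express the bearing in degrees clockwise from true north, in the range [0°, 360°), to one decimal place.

126.3°

WX-99: φ = -8.56717°, λ = -2.19500°
GT-34: φ = -36.71900°, λ = +66.50850°
Δλ = 68.7035°
y = sin Δλ · cos φ₂ = 0.746840
x = cos φ₁ sin φ₂ − sin φ₁ cos φ₂ cos Δλ = -0.547851
θ = atan2(y, x) = 126.2622° → 126.2622° (mod 360°)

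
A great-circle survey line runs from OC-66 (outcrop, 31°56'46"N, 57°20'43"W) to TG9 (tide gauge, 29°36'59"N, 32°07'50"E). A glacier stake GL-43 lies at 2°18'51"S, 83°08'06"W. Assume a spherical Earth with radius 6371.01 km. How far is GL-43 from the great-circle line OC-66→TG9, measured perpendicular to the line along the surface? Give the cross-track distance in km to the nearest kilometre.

1763 km

OC-66: φ = +31.94611°, λ = -57.34528°
TG9: φ = +29.61639°, λ = +32.13056°
GL-43: φ = -2.31417°, λ = -83.13500°
δ₁₃ = central angle OC-66→GL-43 = 0.734688 rad  (haversine)
θ₁₃ = bearing OC-66→GL-43 = 220.427°,  θ₁₂ = bearing OC-66→TG9 = 64.474°
dₓₜ = R·arcsin(sin δ₁₃ · sin(θ₁₃ − θ₁₂)) = 6371.01·arcsin(0.67036·sin(155.954°)) = 1762.655 km
|dₓₜ| = 1762.655 km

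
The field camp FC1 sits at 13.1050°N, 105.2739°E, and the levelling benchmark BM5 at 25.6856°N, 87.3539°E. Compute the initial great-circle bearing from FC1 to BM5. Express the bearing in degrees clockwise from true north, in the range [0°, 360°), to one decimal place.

Δλ = -17.9200°
y = sin Δλ · cos φ₂ = -0.277285
x = cos φ₁ sin φ₂ − sin φ₁ cos φ₂ cos Δλ = 0.227726
θ = atan2(y, x) = -50.6048° → 309.3952° (mod 360°)

309.4°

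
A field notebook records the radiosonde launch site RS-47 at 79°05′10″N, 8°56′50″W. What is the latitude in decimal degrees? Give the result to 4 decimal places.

79.0861°N

79° + 5′/60 + 10″/3600 = 79 + 0.08333 + 0.00278 = 79.0861°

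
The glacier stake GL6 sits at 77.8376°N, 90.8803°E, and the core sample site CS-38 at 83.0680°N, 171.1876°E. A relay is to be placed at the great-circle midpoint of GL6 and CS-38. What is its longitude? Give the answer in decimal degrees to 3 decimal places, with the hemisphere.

118.129°E

Bx = cos φ₂ cos Δλ = 0.020320,  By = cos φ₂ sin Δλ = 0.118968
φₘ = atan2(sin φ₁ + sin φ₂, √((cos φ₁ + Bx)² + By²)) = 82.48711°
λₘ = λ₁ + atan2(By, cos φ₁ + Bx) = 118.12909°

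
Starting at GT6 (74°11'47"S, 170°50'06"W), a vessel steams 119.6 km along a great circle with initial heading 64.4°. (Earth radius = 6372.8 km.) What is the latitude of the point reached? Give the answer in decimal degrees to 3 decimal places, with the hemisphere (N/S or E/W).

73.704°S

GT6: φ = -74.19639°, λ = -170.83500°
δ = d/R = 119.6/6372.8 = 0.018767 rad
φ₂ = arcsin(sin φ₁ cos δ + cos φ₁ sin δ cos θ)
   = arcsin(-0.96220·0.99982 + 0.27234·0.01877·0.43209) = -73.70363°
λ₂ = λ₁ + atan2(sin θ sin δ cos φ₁, cos δ − sin φ₁ sin φ₂) = -167.37727°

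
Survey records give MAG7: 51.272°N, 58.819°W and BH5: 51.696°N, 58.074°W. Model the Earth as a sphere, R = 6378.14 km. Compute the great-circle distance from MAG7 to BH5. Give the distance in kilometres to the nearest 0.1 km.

70.0 km

Δφ = 0.4240°,  Δλ = 0.7450°
a = sin²(Δφ/2) + cos φ₁ cos φ₂ sin²(Δλ/2) = 0.000030
c = 2·arcsin(√a) = 0.010969 rad = 0.6285°
d = R·c = 6378.14 × 0.010969 = 70.0 km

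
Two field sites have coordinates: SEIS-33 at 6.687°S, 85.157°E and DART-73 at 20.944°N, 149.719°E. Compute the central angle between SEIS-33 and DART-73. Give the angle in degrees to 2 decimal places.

69.10°

Δφ = 27.6310°,  Δλ = 64.5620°
a = sin²(Δφ/2) + cos φ₁ cos φ₂ sin²(Δλ/2) = 0.321599
c = 2·arcsin(√a) = 1.205954 rad = 69.0961°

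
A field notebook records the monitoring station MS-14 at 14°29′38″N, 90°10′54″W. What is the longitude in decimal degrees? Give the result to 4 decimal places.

90.1817°W

90° + 10′/60 + 54″/3600 = 90 + 0.16667 + 0.01500 = 90.1817°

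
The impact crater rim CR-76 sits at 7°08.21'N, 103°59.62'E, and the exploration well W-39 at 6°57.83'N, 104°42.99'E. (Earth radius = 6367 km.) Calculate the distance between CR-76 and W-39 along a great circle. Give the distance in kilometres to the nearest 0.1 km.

82.0 km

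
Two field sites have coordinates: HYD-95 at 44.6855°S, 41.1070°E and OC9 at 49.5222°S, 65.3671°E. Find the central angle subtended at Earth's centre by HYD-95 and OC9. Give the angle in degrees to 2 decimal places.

Δφ = -4.8367°,  Δλ = 24.2601°
a = sin²(Δφ/2) + cos φ₁ cos φ₂ sin²(Δλ/2) = 0.022160
c = 2·arcsin(√a) = 0.298832 rad = 17.1218°

17.12°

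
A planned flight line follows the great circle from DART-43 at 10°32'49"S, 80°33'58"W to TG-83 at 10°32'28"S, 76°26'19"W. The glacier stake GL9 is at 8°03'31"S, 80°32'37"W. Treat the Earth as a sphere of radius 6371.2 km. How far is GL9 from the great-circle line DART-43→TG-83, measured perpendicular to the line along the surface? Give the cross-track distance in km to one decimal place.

DART-43: φ = -10.54694°, λ = -80.56611°
TG-83: φ = -10.54111°, λ = -76.43861°
GL9: φ = -8.05861°, λ = -80.54361°
δ₁₃ = central angle DART-43→GL9 = 0.043431 rad  (haversine)
θ₁₃ = bearing DART-43→GL9 = 0.513°,  θ₁₂ = bearing DART-43→TG-83 = 90.295°
dₓₜ = R·arcsin(sin δ₁₃ · sin(θ₁₃ − θ₁₂)) = 6371.2·arcsin(0.04342·sin(-89.782°)) = -276.708 km
|dₓₜ| = 276.708 km

276.7 km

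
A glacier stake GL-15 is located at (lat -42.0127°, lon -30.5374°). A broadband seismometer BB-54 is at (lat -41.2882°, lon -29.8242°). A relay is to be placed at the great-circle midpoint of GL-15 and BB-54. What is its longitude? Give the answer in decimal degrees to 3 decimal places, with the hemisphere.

30.179°W

Bx = cos φ₂ cos Δλ = 0.751342,  By = cos φ₂ sin Δλ = 0.009353
φₘ = atan2(sin φ₁ + sin φ₂, √((cos φ₁ + Bx)² + By²)) = -41.65100°
λₘ = λ₁ + atan2(By, cos φ₁ + Bx) = -30.17879°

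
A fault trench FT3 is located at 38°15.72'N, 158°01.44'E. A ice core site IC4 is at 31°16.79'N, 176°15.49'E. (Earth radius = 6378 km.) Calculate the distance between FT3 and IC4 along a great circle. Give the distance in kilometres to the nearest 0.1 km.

1835.2 km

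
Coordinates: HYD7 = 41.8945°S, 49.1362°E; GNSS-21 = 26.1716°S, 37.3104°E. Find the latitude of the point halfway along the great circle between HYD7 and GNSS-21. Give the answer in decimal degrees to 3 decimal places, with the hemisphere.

Bx = cos φ₂ cos Δλ = 0.878428,  By = cos φ₂ sin Δλ = -0.183926
φₘ = atan2(sin φ₁ + sin φ₂, √((cos φ₁ + Bx)² + By²)) = -34.17371°
λₘ = λ₁ + atan2(By, cos φ₁ + Bx) = 42.66998°

34.174°S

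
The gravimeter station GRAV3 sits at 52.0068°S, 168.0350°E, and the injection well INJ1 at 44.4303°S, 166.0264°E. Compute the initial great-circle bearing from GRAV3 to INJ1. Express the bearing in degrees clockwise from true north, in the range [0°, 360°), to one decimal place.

Δλ = -2.0086°
y = sin Δλ · cos φ₂ = -0.025029
x = cos φ₁ sin φ₂ − sin φ₁ cos φ₂ cos Δλ = 0.131504
θ = atan2(y, x) = -10.7761° → 349.2239° (mod 360°)

349.2°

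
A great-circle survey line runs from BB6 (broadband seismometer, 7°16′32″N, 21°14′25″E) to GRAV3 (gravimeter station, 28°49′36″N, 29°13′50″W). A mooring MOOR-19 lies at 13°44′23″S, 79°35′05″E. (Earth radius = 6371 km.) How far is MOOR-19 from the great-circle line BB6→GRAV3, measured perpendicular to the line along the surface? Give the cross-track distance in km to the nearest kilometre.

BB6: φ = +7.27556°, λ = +21.24028°
GRAV3: φ = +28.82667°, λ = -29.23056°
MOOR-19: φ = -13.73972°, λ = +79.58472°
δ₁₃ = central angle BB6→MOOR-19 = 1.075138 rad  (haversine)
θ₁₃ = bearing BB6→MOOR-19 = 109.952°,  θ₁₂ = bearing BB6→GRAV3 = 301.103°
dₓₜ = R·arcsin(sin δ₁₃ · sin(θ₁₃ − θ₁₂)) = 6371·arcsin(0.87966·sin(-191.151°)) = 1089.150 km
|dₓₜ| = 1089.150 km

1089 km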